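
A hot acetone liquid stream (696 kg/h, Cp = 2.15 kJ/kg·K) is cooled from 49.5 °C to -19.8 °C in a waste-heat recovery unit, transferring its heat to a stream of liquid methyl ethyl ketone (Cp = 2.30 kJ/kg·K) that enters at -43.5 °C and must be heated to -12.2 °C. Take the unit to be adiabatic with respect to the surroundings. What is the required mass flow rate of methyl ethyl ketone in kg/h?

Heat released by hot stream: Q = 696 × 2.15 × (49.5 − -19.8) = 103700 kJ/h
Energy balance on cold side (adiabatic exchanger): Q = ṁ_c·Cp_c·(T_c,out − T_c,in)
ṁ_c = 103700 / [2.30 × (-12.2 − -43.5)] = 1440.5 kg/h

ṁ_c = 1440 kg/h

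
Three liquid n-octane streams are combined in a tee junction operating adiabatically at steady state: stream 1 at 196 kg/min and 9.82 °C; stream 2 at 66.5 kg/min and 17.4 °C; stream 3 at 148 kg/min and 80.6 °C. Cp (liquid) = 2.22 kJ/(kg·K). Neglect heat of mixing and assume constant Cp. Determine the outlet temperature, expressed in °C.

T_out = 36.6 °C

No heat crosses the boundary, so H_out = H_in.
Σ ṁᵢCp,ᵢTᵢ = 196×2.22×9.82 + 66.5×2.22×17.4 + 148×2.22×80.6 = 33324
Σ ṁᵢCp,ᵢ = 196×2.22 + 66.5×2.22 + 148×2.22 = 911.31
T_out = 33324 / 911.31 = 36.567 °C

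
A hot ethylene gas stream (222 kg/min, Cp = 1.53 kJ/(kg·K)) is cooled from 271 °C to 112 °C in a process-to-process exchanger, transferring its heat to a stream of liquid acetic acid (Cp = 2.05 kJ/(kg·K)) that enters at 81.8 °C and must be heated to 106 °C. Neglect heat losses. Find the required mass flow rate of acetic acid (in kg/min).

Heat released by hot stream: Q = 222 × 1.53 × (271 − 112) = 54006 kJ/min
Energy balance on cold side (adiabatic exchanger): Q = ṁ_c·Cp_c·(T_c,out − T_c,in)
ṁ_c = 54006 / [2.05 × (106 − 81.8)] = 1088.6 kg/min

ṁ_c = 1090 kg/min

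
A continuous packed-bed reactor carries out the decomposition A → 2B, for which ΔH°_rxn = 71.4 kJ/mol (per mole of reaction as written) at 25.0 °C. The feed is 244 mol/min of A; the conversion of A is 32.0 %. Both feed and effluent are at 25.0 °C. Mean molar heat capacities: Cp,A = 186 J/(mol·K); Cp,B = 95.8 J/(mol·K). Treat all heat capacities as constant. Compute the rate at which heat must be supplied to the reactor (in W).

Extent of reaction ξ = 0.320 × 244 = 78.08 mol/min
Reaction term: ξ·ΔH°_rxn = 78.08 × 71.4 = 5574.9 kJ/min
Q = ΔH = 5574.9 kJ/min = 92.915 kW
Heat supplied = 92915 W

Q_in = 92900 W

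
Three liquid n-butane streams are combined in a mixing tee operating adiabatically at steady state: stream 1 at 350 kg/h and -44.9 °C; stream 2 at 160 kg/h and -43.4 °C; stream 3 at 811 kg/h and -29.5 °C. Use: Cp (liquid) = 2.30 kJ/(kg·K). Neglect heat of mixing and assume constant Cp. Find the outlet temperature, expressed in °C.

Adiabatic, steady state ⇒ Σ ṁᵢCp,ᵢ(T_out − Tᵢ) = 0
T_out = Σ ṁᵢCp,ᵢTᵢ / Σ ṁᵢCp,ᵢ
      = -107140 / 3038.3 = -35.264 °C

T_out = -35.3 °C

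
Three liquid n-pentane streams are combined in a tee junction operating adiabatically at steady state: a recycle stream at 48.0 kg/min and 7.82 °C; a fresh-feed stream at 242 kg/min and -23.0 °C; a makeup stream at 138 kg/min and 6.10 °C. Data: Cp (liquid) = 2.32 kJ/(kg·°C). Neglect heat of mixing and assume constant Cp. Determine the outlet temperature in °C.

T_out = -10.2 °C

No heat crosses the boundary, so H_out = H_in.
T_out = Σ ṁᵢCp,ᵢTᵢ / Σ ṁᵢCp,ᵢ
      = -10089 / 992.96 = -10.161 °C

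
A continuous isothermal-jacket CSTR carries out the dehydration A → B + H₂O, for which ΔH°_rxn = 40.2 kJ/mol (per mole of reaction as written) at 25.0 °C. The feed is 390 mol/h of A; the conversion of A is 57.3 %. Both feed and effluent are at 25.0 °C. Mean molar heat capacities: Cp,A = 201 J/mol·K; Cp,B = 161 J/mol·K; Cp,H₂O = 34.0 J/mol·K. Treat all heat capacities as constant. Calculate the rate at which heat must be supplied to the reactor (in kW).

Extent of reaction ξ = 0.573 × 390 = 223.47 mol/h
Reaction term: ξ·ΔH°_rxn = 223.47 × 40.2 = 8983.5 kJ/h
Q = ΔH = 8983.5 kJ/h = 2.4954 kW
Heat supplied = 2.4954 kW

Q_in = 2.50 kW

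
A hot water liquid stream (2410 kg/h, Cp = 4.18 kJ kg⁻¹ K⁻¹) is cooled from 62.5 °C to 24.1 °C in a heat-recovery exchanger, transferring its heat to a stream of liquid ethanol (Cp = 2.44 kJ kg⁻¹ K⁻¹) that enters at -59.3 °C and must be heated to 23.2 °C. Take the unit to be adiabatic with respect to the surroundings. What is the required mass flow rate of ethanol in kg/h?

Heat released by hot stream: Q = 2410 × 4.18 × (62.5 − 24.1) = 386830 kJ/h
Energy balance on cold side (adiabatic exchanger): Q = ṁ_c·Cp_c·(T_c,out − T_c,in)
ṁ_c = 386830 / [2.44 × (23.2 − -59.3)] = 1921.7 kg/h

ṁ_c = 1920 kg/h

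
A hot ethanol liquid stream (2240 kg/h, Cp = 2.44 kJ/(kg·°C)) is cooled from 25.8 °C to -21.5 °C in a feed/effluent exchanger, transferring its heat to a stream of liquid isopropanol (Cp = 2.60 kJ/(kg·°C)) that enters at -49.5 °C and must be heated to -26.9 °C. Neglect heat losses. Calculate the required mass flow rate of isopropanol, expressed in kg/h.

Heat released by hot stream: Q = 2240 × 2.44 × (25.8 − -21.5) = 258520 kJ/h
Energy balance on cold side (adiabatic exchanger): Q = ṁ_c·Cp_c·(T_c,out − T_c,in)
ṁ_c = 258520 / [2.60 × (-26.9 − -49.5)] = 4399.6 kg/h

ṁ_c = 4400 kg/h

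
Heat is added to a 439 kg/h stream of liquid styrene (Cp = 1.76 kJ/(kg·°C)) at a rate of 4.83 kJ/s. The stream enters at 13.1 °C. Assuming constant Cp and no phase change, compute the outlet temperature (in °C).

T_out = 35.6 °C

Q = 4.83 kJ/s = 17388 kJ/h
ΔT = Q/(ṁ·Cp) = 17388/(439×1.76) = 22.505 K
T_out = 13.1 + 22.505 = 35.605 °C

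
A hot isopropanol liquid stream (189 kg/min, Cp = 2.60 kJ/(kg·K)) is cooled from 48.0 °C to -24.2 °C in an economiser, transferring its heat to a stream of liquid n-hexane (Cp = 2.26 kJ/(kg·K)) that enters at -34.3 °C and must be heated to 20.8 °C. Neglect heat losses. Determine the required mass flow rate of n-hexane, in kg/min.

ṁ_c = 285 kg/min

Heat released by hot stream: Q = 189 × 2.60 × (48.0 − -24.2) = 35479 kJ/min
Energy balance on cold side (adiabatic exchanger): Q = ṁ_c·Cp_c·(T_c,out − T_c,in)
ṁ_c = 35479 / [2.26 × (20.8 − -34.3)] = 284.91 kg/min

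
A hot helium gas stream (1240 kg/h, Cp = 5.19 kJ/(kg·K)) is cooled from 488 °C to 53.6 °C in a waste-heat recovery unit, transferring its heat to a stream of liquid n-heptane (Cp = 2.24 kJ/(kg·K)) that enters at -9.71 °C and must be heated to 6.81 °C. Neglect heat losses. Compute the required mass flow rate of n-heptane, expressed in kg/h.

ṁ_c = 75500 kg/h

Heat released by hot stream: Q = 1240 × 5.19 × (488 − 53.6) = 2.7956e+06 kJ/h
Energy balance on cold side (adiabatic exchanger): Q = ṁ_c·Cp_c·(T_c,out − T_c,in)
ṁ_c = 2.7956e+06 / [2.24 × (6.81 − -9.71)] = 75548 kg/h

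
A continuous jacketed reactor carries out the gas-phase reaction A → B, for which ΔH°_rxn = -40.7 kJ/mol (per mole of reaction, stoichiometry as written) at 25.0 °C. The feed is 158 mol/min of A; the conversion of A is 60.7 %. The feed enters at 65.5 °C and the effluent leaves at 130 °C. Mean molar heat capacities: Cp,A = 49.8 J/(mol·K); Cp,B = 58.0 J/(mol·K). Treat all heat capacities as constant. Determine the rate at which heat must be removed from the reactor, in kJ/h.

Extent of reaction ξ = 0.607 × 158 = 95.906 mol/min
Reaction term: ξ·ΔH°_rxn = 95.906 × -40.7 = -3903.4 kJ/min
Sensible, feed 65.5→25 °C: -318.67 kJ/min
Outlet flows (mol/min): A 62.094, B 95.906
Sensible, products 25→130 °C: 908.76 kJ/min
Q = ΔH = -3313.3 kJ/min = -55.221 kW
Heat removed = 198800 kJ/h

Q_out = 199000 kJ/h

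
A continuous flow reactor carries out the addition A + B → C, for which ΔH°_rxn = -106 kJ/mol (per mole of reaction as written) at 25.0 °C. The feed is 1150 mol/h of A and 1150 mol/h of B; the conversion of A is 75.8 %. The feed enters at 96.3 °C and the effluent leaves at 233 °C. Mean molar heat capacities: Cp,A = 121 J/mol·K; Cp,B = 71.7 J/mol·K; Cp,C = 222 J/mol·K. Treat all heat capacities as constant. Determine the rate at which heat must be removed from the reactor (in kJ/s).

Q_out = 15.8 kJ/s

Extent of reaction ξ = 0.758 × 1150 = 871.7 mol/h
Reaction term: ξ·ΔH°_rxn = 871.7 × -106 = -92400 kJ/h
Sensible, feed 96.3→25 °C: -15800 kJ/h
Outlet flows (mol/h): A 278.3, B 278.3, C 871.7
Sensible, products 25→233 °C: 51406 kJ/h
Q = ΔH = -56794 kJ/h = -15.776 kW
Heat removed = 15.776 kJ/s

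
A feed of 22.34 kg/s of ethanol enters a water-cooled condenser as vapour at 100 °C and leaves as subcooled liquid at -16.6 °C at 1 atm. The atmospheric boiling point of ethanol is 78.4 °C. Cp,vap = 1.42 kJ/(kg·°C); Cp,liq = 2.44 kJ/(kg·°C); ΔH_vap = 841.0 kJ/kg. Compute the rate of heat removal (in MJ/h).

vapour 100→78.4 °C: -30.672 kJ/kg
condensation at 78.4 °C: -841 kJ/kg
liquid 78.4→-16.6 °C: -231.8 kJ/kg
Δh = -30.672 + -841 + -231.8 = -1103.5 kJ/kg
Q = ṁ·Δh = 22.34 kg/s × -1103.5 kJ/kg = -24652 kJ/s
|Q| = 24652 kW = 88746 MJ/h

Q_c = 88700 MJ/h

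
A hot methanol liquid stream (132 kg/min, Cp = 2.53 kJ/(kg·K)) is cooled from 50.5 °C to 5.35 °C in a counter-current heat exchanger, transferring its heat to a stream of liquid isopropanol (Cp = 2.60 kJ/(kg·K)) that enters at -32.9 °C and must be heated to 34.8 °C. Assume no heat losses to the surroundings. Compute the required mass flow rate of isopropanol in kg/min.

Heat released by hot stream: Q = 132 × 2.53 × (50.5 − 5.35) = 15078 kJ/min
Energy balance on cold side (adiabatic exchanger): Q = ṁ_c·Cp_c·(T_c,out − T_c,in)
ṁ_c = 15078 / [2.60 × (34.8 − -32.9)] = 85.662 kg/min

ṁ_c = 85.7 kg/min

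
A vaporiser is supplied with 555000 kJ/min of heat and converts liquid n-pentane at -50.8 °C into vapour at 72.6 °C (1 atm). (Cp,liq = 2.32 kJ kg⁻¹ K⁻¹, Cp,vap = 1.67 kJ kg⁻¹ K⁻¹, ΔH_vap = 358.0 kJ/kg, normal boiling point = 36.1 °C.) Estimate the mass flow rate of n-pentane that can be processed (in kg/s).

ṁ = 14.9 kg/s

Δh = 2.32×(36.1−-50.8) + 358.0 + 1.67×(72.6−36.1) = 620.56 kJ/kg
Q = 555000 kJ/min = 9250 kJ/s = 9250 kJ/s
ṁ = Q/Δh = 9250 / 620.56 = 14.906 kg/s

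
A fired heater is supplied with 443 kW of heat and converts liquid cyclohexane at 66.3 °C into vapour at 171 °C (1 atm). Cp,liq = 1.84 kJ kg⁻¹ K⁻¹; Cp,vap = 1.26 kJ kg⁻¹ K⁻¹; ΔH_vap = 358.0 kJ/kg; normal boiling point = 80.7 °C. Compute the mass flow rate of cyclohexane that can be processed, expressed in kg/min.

Δh = 1.84×(80.7−66.3) + 358.0 + 1.26×(171−80.7) = 498.27 kJ/kg
Q = 443 kW = 443 kJ/s = 26580 kJ/min
ṁ = Q/Δh = 26580 / 498.27 = 53.344 kg/min

ṁ = 53.3 kg/min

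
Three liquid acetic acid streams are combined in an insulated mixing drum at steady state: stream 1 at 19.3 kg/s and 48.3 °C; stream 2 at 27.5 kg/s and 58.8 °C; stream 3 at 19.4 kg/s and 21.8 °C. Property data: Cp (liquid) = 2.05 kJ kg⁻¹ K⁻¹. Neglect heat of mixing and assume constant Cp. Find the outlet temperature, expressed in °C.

No heat crosses the boundary, so H_out = H_in.
Σ ṁᵢCp,ᵢTᵢ = 19.3×2.05×48.3 + 27.5×2.05×58.8 + 19.4×2.05×21.8 = 6092.8
Σ ṁᵢCp,ᵢ = 19.3×2.05 + 27.5×2.05 + 19.4×2.05 = 135.71
T_out = 6092.8 / 135.71 = 44.896 °C

T_out = 44.9 °C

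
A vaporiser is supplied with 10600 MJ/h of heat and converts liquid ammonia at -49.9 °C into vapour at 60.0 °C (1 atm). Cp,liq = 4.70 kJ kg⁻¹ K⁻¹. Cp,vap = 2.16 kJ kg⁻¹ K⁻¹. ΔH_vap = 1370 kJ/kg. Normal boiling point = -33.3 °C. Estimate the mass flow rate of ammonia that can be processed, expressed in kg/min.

ṁ = 107 kg/min

Δh = 4.70×(-33.3−-49.9) + 1370 + 2.16×(60.0−-33.3) = 1649.5 kJ/kg
Q = 10600 MJ/h = 2944.4 kJ/s = 176670 kJ/min
ṁ = Q/Δh = 176670 / 1649.5 = 107.1 kg/min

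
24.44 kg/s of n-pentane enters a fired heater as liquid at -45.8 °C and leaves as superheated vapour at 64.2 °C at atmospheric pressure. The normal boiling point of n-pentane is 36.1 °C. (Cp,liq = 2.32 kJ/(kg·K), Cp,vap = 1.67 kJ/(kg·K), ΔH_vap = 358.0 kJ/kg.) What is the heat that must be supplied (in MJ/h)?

Q = 52300 MJ/h

liquid -45.8→36.1 °C: 190.01 kJ/kg
vaporisation at 36.1 °C: 358 kJ/kg
vapour 36.1→64.2 °C: 46.927 kJ/kg
Δh = 190.01 + 358 + 46.927 = 594.94 kJ/kg
Q = ṁ·Δh = 24.44 kg/s × 594.94 kJ/kg = 14540 kJ/s
|Q| = 14540 kW = 52345 MJ/h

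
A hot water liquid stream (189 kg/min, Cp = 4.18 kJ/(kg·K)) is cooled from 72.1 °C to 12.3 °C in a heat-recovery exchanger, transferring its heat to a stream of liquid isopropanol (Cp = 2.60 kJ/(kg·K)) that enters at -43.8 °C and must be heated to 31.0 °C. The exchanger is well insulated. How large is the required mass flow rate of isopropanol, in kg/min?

Heat released by hot stream: Q = 189 × 4.18 × (72.1 − 12.3) = 47243 kJ/min
Energy balance on cold side (adiabatic exchanger): Q = ṁ_c·Cp_c·(T_c,out − T_c,in)
ṁ_c = 47243 / [2.60 × (31.0 − -43.8)] = 242.92 kg/min

ṁ_c = 243 kg/min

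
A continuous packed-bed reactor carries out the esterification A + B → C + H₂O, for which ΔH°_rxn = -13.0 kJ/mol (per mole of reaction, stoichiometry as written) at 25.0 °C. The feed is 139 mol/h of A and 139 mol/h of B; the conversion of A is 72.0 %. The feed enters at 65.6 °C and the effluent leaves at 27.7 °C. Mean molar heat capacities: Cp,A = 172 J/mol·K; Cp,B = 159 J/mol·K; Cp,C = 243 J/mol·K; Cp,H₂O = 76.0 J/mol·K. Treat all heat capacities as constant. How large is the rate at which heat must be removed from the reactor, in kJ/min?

Q_out = 50.8 kJ/min

Extent of reaction ξ = 0.720 × 139 = 100.08 mol/h
Reaction term: ξ·ΔH°_rxn = 100.08 × -13.0 = -1301 kJ/h
Sensible, feed 65.6→25 °C: -1868 kJ/h
Outlet flows (mol/h): A 38.92, B 38.92, C 100.08, H₂O 100.08
Sensible, products 25→27.7 °C: 120.98 kJ/h
Q = ΔH = -3048 kJ/h = -0.84667 kW
Heat removed = 50.8 kJ/min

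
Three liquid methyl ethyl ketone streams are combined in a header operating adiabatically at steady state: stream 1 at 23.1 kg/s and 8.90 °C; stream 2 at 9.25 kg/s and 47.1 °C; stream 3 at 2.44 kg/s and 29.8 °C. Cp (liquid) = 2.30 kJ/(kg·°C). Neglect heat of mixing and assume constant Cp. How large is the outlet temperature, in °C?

T_out = 20.5 °C

Energy balance with Q = 0: Σ ṁᵢCp,ᵢ(T_out − Tᵢ) = 0
T_out = Σ ṁᵢCp,ᵢTᵢ / Σ ṁᵢCp,ᵢ
      = 1642.1 / 80.017 = 20.522 °C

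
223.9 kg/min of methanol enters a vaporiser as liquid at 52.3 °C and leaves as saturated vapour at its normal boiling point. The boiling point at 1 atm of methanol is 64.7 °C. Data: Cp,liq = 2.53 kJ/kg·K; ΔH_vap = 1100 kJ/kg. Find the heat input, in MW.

Q = 4.22 MW

liquid 52.3→64.7 °C: 31.372 kJ/kg
vaporisation at 64.7 °C: 1100 kJ/kg
Δh = 31.372 + 1100 = 1131.4 kJ/kg
Q = ṁ·Δh = 223.9 kg/min × 1131.4 kJ/kg = 253310 kJ/min
|Q| = 4221.9 kW = 4.2219 MW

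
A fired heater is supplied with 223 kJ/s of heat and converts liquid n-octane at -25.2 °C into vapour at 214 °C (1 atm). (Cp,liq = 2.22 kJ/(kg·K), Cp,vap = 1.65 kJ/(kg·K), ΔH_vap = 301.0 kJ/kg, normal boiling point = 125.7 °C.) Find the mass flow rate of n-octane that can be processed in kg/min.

Δh = 2.22×(125.7−-25.2) + 301.0 + 1.65×(214−125.7) = 781.69 kJ/kg
Q = 223 kJ/s = 223 kJ/s = 13380 kJ/min
ṁ = Q/Δh = 13380 / 781.69 = 17.117 kg/min

ṁ = 17.1 kg/min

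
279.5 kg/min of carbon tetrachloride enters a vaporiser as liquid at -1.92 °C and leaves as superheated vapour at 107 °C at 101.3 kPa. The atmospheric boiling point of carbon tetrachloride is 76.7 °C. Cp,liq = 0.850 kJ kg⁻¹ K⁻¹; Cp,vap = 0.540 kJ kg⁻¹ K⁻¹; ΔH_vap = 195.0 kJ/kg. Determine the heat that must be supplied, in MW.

Q = 1.30 MW

liquid -1.92→76.7 °C: 66.827 kJ/kg
vaporisation at 76.7 °C: 195 kJ/kg
vapour 76.7→107 °C: 16.362 kJ/kg
Δh = 66.827 + 195 + 16.362 = 278.19 kJ/kg
Q = ṁ·Δh = 279.5 kg/min × 278.19 kJ/kg = 77754 kJ/min
|Q| = 1295.9 kW = 1.2959 MW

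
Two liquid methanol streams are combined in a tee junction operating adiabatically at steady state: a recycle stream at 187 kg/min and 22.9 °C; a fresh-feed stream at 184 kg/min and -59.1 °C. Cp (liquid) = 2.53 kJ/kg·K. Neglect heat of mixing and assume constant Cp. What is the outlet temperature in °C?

Adiabatic, steady state ⇒ Σ ṁᵢCp,ᵢ(T_out − Tᵢ) = 0
T_out = Σ ṁᵢCp,ᵢTᵢ / Σ ṁᵢCp,ᵢ
      = -16678 / 938.63 = -17.768 °C

T_out = -17.8 °C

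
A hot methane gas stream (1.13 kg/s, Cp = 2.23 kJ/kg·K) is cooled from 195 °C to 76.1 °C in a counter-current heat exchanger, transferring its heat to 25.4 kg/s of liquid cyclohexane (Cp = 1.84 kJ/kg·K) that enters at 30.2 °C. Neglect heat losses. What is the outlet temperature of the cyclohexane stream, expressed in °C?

Heat released by hot stream: Q = 1.13 × 2.23 × (195 − 76.1) = 299.62 kJ/s
Energy balance on cold side (adiabatic exchanger): Q = ṁ_c·Cp_c·(T_c,out − T_c,in)
T_c,out = 30.2 + 299.62/(25.4 × 1.84) = 36.611 °C

T_c,out = 36.6 °C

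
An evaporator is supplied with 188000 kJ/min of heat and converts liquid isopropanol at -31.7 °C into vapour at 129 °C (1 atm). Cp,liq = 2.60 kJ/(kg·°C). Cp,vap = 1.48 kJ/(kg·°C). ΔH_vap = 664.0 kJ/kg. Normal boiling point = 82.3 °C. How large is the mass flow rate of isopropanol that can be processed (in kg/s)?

ṁ = 3.04 kg/s

Δh = 2.60×(82.3−-31.7) + 664.0 + 1.48×(129−82.3) = 1029.5 kJ/kg
Q = 188000 kJ/min = 3133.3 kJ/s = 3133.3 kJ/s
ṁ = Q/Δh = 3133.3 / 1029.5 = 3.0435 kg/s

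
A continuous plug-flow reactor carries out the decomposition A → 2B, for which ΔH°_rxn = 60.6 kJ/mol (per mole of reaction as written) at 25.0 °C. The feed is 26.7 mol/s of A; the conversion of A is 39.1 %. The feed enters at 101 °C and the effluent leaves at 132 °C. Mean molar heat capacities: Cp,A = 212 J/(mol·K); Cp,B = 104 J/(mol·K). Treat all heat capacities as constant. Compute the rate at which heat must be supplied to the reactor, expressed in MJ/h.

Q_in = 2890 MJ/h

Extent of reaction ξ = 0.391 × 26.7 = 10.44 mol/s
Reaction term: ξ·ΔH°_rxn = 10.44 × 60.6 = 632.65 kJ/s
Sensible, feed 101→25 °C: -430.19 kJ/s
Outlet flows (mol/s): A 16.26, B 20.879
Sensible, products 25→132 °C: 601.19 kJ/s
Q = ΔH = 803.65 kJ/s = 803.65 kW
Heat supplied = 2893.1 MJ/h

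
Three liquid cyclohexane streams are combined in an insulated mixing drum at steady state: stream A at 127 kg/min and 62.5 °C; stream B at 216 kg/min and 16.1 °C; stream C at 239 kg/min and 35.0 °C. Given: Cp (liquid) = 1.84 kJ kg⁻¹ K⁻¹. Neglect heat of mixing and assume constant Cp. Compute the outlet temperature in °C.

T_out = 34.0 °C

No heat crosses the boundary, so H_out = H_in.
T_out = Σ ṁᵢCp,ᵢTᵢ / Σ ṁᵢCp,ᵢ
      = 36395 / 1070.9 = 33.986 °C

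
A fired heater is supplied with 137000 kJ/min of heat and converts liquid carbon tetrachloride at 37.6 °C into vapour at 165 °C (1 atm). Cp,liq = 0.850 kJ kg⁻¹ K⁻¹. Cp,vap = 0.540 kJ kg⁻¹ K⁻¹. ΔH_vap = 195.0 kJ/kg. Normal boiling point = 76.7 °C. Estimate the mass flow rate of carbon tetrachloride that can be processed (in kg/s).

Δh = 0.850×(76.7−37.6) + 195.0 + 0.540×(165−76.7) = 275.92 kJ/kg
Q = 137000 kJ/min = 2283.3 kJ/s = 2283.3 kJ/s
ṁ = Q/Δh = 2283.3 / 275.92 = 8.2754 kg/s

ṁ = 8.28 kg/s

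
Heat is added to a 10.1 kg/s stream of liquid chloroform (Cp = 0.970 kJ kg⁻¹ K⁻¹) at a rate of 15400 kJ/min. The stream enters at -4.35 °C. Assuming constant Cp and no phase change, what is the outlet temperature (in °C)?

Q = 15400 kJ/min = 256.67 kJ/s
ΔT = Q/(ṁ·Cp) = 256.67/(10.1×0.970) = 26.198 K
T_out = -4.35 + 26.198 = 21.848 °C

T_out = 21.8 °C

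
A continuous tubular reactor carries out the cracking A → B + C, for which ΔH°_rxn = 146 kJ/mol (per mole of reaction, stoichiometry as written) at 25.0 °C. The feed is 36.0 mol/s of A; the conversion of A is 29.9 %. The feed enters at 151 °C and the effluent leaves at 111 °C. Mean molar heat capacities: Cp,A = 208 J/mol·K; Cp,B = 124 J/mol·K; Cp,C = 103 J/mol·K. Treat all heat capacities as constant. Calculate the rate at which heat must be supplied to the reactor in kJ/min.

Extent of reaction ξ = 0.299 × 36.0 = 10.764 mol/s
Reaction term: ξ·ΔH°_rxn = 10.764 × 146 = 1571.5 kJ/s
Sensible, feed 151→25 °C: -943.49 kJ/s
Outlet flows (mol/s): A 25.236, B 10.764, C 10.764
Sensible, products 25→111 °C: 661.56 kJ/s
Q = ΔH = 1289.6 kJ/s = 1289.6 kW
Heat supplied = 77377 kJ/min

Q_in = 77400 kJ/min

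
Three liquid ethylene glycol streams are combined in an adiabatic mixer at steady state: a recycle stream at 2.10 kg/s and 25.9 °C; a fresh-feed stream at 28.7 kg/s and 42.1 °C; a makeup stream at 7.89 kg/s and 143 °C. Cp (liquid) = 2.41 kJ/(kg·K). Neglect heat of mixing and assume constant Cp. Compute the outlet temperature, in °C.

No heat crosses the boundary, so H_out = H_in.
Σ ṁᵢCp,ᵢTᵢ = 2.10×2.41×25.9 + 28.7×2.41×42.1 + 7.89×2.41×143 = 5762.1
Σ ṁᵢCp,ᵢ = 2.10×2.41 + 28.7×2.41 + 7.89×2.41 = 93.243
T_out = 5762.1 / 93.243 = 61.797 °C

T_out = 61.8 °C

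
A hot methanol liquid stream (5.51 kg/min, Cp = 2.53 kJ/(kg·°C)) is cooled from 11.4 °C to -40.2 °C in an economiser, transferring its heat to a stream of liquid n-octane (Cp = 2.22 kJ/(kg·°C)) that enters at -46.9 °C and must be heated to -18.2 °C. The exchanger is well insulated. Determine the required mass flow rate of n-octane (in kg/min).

ṁ_c = 11.3 kg/min

Heat released by hot stream: Q = 5.51 × 2.53 × (11.4 − -40.2) = 719.32 kJ/min
Energy balance on cold side (adiabatic exchanger): Q = ṁ_c·Cp_c·(T_c,out − T_c,in)
ṁ_c = 719.32 / [2.22 × (-18.2 − -46.9)] = 11.29 kg/min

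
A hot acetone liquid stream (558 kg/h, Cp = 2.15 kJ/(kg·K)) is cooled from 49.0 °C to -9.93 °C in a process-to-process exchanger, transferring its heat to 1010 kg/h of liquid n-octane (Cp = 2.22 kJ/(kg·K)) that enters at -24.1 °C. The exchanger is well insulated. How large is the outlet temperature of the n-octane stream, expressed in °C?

T_c,out = 7.43 °C

Heat released by hot stream: Q = 558 × 2.15 × (49.0 − -9.93) = 70698 kJ/h
Energy balance on cold side (adiabatic exchanger): Q = ṁ_c·Cp_c·(T_c,out − T_c,in)
T_c,out = -24.1 + 70698/(1010 × 2.22) = 7.4308 °C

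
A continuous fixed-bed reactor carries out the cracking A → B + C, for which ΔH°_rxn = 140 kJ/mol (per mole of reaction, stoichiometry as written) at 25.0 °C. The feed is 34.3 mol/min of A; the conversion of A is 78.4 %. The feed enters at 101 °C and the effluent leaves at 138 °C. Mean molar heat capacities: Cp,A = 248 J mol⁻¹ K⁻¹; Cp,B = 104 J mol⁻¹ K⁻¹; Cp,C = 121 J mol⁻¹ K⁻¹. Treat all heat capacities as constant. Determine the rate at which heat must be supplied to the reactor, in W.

Q_in = 66800 W

Extent of reaction ξ = 0.784 × 34.3 = 26.891 mol/min
Reaction term: ξ·ΔH°_rxn = 26.891 × 140 = 3764.8 kJ/min
Sensible, feed 101→25 °C: -646.49 kJ/min
Outlet flows (mol/min): A 7.4088, B 26.891, C 26.891
Sensible, products 25→138 °C: 891.33 kJ/min
Q = ΔH = 4009.6 kJ/min = 66.827 kW
Heat supplied = 66827 W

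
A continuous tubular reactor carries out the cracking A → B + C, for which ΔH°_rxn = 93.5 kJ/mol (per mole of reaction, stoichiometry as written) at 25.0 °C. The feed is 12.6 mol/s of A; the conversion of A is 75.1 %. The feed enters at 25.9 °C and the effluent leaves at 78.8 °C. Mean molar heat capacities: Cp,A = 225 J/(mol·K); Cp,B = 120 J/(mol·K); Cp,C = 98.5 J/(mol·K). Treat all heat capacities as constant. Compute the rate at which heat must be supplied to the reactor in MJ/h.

Extent of reaction ξ = 0.751 × 12.6 = 9.4626 mol/s
Reaction term: ξ·ΔH°_rxn = 9.4626 × 93.5 = 884.75 kJ/s
Sensible, feed 25.9→25 °C: -2.5515 kJ/s
Outlet flows (mol/s): A 3.1374, B 9.4626, C 9.4626
Sensible, products 25→78.8 °C: 149.21 kJ/s
Q = ΔH = 1031.4 kJ/s = 1031.4 kW
Heat supplied = 3713.1 MJ/h

Q_in = 3710 MJ/h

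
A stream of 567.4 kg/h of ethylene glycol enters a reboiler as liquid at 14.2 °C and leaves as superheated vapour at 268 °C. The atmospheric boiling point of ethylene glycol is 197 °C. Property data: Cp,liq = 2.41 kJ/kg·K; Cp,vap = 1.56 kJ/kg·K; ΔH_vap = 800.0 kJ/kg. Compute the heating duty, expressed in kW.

liquid 14.2→197 °C: 440.55 kJ/kg
vaporisation at 197 °C: 800 kJ/kg
vapour 197→268 °C: 110.76 kJ/kg
Δh = 440.55 + 800 + 110.76 = 1351.3 kJ/kg
Q = ṁ·Δh = 567.4 kg/h × 1351.3 kJ/kg = 766730 kJ/h
|Q| = 212.98 kW

Q = 213 kW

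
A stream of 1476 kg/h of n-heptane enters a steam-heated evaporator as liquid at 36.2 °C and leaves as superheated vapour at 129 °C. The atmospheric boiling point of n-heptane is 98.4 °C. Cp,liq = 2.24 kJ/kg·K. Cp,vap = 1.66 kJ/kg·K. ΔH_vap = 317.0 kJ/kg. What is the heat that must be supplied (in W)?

Q = 208000 W

liquid 36.2→98.4 °C: 139.33 kJ/kg
vaporisation at 98.4 °C: 317 kJ/kg
vapour 98.4→129 °C: 50.796 kJ/kg
Δh = 139.33 + 317 + 50.796 = 507.12 kJ/kg
Q = ṁ·Δh = 1476 kg/h × 507.12 kJ/kg = 748520 kJ/h
|Q| = 207.92 kW = 207920 W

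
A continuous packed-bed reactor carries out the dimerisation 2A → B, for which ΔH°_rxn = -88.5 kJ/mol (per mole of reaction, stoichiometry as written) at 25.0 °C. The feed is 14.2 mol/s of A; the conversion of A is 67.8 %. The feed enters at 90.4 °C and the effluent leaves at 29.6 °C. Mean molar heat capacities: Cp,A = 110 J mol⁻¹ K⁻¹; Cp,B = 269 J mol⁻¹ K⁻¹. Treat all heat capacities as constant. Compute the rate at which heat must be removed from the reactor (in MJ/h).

Extent of reaction ξ = 0.678 × 14.2 / 2 = 4.8138 mol/s
Reaction term: ξ·ΔH°_rxn = 4.8138 × -88.5 = -426.02 kJ/s
Sensible, feed 90.4→25 °C: -102.15 kJ/s
Outlet flows (mol/s): A 4.5724, B 4.8138
Sensible, products 25→29.6 °C: 8.2702 kJ/s
Q = ΔH = -519.91 kJ/s = -519.91 kW
Heat removed = 1871.7 MJ/h

Q_out = 1870 MJ/h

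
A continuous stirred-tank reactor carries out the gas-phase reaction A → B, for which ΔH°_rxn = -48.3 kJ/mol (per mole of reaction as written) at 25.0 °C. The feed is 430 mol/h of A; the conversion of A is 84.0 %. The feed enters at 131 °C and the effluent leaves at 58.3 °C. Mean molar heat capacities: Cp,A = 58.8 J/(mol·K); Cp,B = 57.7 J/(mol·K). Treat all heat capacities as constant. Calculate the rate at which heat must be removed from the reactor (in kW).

Extent of reaction ξ = 0.840 × 430 = 361.2 mol/h
Reaction term: ξ·ΔH°_rxn = 361.2 × -48.3 = -17446 kJ/h
Sensible, feed 131→25 °C: -2680.1 kJ/h
Outlet flows (mol/h): A 68.8, B 361.2
Sensible, products 25→58.3 °C: 828.73 kJ/h
Q = ΔH = -19297 kJ/h = -5.3604 kW
Heat removed = 5.3604 kW

Q_out = 5.36 kW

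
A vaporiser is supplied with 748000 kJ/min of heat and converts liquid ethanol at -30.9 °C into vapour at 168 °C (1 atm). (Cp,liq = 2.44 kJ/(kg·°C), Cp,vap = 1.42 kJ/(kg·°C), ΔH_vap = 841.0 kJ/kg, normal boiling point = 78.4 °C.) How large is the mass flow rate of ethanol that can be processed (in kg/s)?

ṁ = 10.1 kg/s

Δh = 2.44×(78.4−-30.9) + 841.0 + 1.42×(168−78.4) = 1234.9 kJ/kg
Q = 748000 kJ/min = 12467 kJ/s = 12467 kJ/s
ṁ = Q/Δh = 12467 / 1234.9 = 10.095 kg/s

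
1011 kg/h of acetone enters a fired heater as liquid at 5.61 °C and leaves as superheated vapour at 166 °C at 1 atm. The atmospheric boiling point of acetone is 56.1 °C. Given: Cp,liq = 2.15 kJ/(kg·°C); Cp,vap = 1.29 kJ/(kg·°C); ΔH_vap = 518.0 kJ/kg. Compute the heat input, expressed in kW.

Q = 216 kW

liquid 5.61→56.1 °C: 108.55 kJ/kg
vaporisation at 56.1 °C: 518 kJ/kg
vapour 56.1→166 °C: 141.77 kJ/kg
Δh = 108.55 + 518 + 141.77 = 768.32 kJ/kg
Q = ṁ·Δh = 1011 kg/h × 768.32 kJ/kg = 776780 kJ/h
|Q| = 215.77 kW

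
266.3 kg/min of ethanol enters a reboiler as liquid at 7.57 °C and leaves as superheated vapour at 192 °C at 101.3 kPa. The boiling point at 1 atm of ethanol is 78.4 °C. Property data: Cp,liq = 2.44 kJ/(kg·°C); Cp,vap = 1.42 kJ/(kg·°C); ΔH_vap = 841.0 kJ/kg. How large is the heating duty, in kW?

Q = 5220 kW

liquid 7.57→78.4 °C: 172.83 kJ/kg
vaporisation at 78.4 °C: 841 kJ/kg
vapour 78.4→192 °C: 161.31 kJ/kg
Δh = 172.83 + 841 + 161.31 = 1175.1 kJ/kg
Q = ṁ·Δh = 266.3 kg/min × 1175.1 kJ/kg = 312940 kJ/min
|Q| = 5215.7 kW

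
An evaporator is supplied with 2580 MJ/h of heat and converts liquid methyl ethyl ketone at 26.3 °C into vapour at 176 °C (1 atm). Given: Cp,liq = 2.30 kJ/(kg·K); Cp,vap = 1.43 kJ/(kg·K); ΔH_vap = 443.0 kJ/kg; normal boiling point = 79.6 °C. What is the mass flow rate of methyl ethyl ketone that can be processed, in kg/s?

Δh = 2.30×(79.6−26.3) + 443.0 + 1.43×(176−79.6) = 703.44 kJ/kg
Q = 2580 MJ/h = 716.67 kJ/s = 716.67 kJ/s
ṁ = Q/Δh = 716.67 / 703.44 = 1.0188 kg/s

ṁ = 1.02 kg/s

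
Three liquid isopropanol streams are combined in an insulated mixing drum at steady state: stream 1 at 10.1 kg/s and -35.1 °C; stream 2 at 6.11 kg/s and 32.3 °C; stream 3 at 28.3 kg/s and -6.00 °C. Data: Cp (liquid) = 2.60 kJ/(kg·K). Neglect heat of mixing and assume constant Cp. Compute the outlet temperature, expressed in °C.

T_out = -7.35 °C

No heat crosses the boundary, so H_out = H_in.
Σ ṁᵢCp,ᵢTᵢ = 10.1×2.60×-35.1 + 6.11×2.60×32.3 + 28.3×2.60×-6.00 = -850.09
Σ ṁᵢCp,ᵢ = 10.1×2.60 + 6.11×2.60 + 28.3×2.60 = 115.73
T_out = -850.09 / 115.73 = -7.3457 °C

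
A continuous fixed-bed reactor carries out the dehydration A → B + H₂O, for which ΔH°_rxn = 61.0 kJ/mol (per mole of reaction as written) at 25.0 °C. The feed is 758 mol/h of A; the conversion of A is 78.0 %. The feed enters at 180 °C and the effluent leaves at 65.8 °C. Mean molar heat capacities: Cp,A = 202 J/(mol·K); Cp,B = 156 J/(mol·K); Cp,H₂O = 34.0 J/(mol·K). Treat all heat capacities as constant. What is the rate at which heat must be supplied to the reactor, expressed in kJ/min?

Q_in = 305 kJ/min

Extent of reaction ξ = 0.780 × 758 = 591.24 mol/h
Reaction term: ξ·ΔH°_rxn = 591.24 × 61.0 = 36066 kJ/h
Sensible, feed 180→25 °C: -23733 kJ/h
Outlet flows (mol/h): A 166.76, B 591.24, H₂O 591.24
Sensible, products 25→65.8 °C: 5957.7 kJ/h
Q = ΔH = 18290 kJ/h = 5.0806 kW
Heat supplied = 304.84 kJ/min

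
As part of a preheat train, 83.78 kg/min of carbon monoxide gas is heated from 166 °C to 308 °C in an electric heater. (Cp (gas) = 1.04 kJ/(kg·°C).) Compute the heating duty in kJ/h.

Q = 742000 kJ/h

Q = ṁ·Cp·ΔT = 83.78 × 1.04 × (308 − 166) = 12373 kJ/min
Converting: 12373 / 60 s = 206.21 kW
Heating duty = 742360 kJ/h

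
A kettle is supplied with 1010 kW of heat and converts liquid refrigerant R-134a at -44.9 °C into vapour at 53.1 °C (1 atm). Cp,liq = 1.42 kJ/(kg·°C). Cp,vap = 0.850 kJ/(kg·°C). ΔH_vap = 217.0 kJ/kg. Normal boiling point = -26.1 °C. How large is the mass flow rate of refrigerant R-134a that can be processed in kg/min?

ṁ = 195 kg/min

Δh = 1.42×(-26.1−-44.9) + 217.0 + 0.850×(53.1−-26.1) = 311.02 kJ/kg
Q = 1010 kW = 1010 kJ/s = 60600 kJ/min
ṁ = Q/Δh = 60600 / 311.02 = 194.85 kg/min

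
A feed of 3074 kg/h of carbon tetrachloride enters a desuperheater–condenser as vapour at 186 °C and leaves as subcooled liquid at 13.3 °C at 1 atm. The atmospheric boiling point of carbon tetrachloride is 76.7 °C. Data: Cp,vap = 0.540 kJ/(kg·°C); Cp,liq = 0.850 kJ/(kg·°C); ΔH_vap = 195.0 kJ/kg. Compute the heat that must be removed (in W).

vapour 186→76.7 °C: -59.022 kJ/kg
condensation at 76.7 °C: -195 kJ/kg
liquid 76.7→13.3 °C: -53.89 kJ/kg
Δh = -59.022 + -195 + -53.89 = -307.91 kJ/kg
Q = ṁ·Δh = 3074 kg/h × -307.91 kJ/kg = -946520 kJ/h
|Q| = 262.92 kW = 262920 W

Q_c = 263000 W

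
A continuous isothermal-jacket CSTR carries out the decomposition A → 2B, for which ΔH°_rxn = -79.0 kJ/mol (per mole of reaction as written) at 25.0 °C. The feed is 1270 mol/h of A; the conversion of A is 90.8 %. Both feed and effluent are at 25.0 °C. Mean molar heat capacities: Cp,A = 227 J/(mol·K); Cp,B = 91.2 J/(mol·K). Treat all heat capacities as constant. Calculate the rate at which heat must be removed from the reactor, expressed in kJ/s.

Q_out = 25.3 kJ/s

Extent of reaction ξ = 0.908 × 1270 = 1153.2 mol/h
Reaction term: ξ·ΔH°_rxn = 1153.2 × -79.0 = -91100 kJ/h
Q = ΔH = -91100 kJ/h = -25.305 kW
Heat removed = 25.305 kJ/s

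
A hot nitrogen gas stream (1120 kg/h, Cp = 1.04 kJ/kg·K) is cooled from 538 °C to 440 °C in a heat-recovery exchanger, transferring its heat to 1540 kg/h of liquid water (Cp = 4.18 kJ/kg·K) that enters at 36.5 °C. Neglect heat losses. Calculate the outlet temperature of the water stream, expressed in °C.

Heat released by hot stream: Q = 1120 × 1.04 × (538 − 440) = 114150 kJ/h
Energy balance on cold side (adiabatic exchanger): Q = ṁ_c·Cp_c·(T_c,out − T_c,in)
T_c,out = 36.5 + 114150/(1540 × 4.18) = 54.233 °C

T_c,out = 54.2 °C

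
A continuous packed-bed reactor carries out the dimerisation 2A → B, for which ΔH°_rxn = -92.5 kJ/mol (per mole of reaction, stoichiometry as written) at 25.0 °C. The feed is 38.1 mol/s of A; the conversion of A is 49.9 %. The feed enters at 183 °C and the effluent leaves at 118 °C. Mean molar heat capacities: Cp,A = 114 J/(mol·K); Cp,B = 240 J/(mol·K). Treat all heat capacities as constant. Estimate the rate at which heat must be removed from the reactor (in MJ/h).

Extent of reaction ξ = 0.499 × 38.1 / 2 = 9.506 mol/s
Reaction term: ξ·ΔH°_rxn = 9.506 × -92.5 = -879.3 kJ/s
Sensible, feed 183→25 °C: -686.26 kJ/s
Outlet flows (mol/s): A 19.088, B 9.506
Sensible, products 25→118 °C: 414.54 kJ/s
Q = ΔH = -1151 kJ/s = -1151 kW
Heat removed = 4143.6 MJ/h

Q_out = 4140 MJ/h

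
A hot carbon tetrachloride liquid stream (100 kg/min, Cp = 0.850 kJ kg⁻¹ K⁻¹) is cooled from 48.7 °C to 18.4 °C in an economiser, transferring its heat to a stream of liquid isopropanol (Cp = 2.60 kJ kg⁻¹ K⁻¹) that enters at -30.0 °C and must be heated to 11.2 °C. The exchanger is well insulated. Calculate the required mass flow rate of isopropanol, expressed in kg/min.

Heat released by hot stream: Q = 100 × 0.850 × (48.7 − 18.4) = 2575.5 kJ/min
Energy balance on cold side (adiabatic exchanger): Q = ṁ_c·Cp_c·(T_c,out − T_c,in)
ṁ_c = 2575.5 / [2.60 × (11.2 − -30.0)] = 24.043 kg/min

ṁ_c = 24.0 kg/min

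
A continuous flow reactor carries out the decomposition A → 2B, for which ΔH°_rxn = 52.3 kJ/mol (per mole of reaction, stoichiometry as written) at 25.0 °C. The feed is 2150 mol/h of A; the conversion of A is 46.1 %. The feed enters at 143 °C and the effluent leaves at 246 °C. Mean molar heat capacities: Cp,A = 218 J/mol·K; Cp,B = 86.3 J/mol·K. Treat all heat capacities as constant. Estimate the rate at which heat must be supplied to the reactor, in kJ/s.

Q_in = 25.0 kJ/s

Extent of reaction ξ = 0.461 × 2150 = 991.15 mol/h
Reaction term: ξ·ΔH°_rxn = 991.15 × 52.3 = 51837 kJ/h
Sensible, feed 143→25 °C: -55307 kJ/h
Outlet flows (mol/h): A 1158.8, B 1982.3
Sensible, products 25→246 °C: 93638 kJ/h
Q = ΔH = 90169 kJ/h = 25.047 kW
Heat supplied = 25.047 kJ/s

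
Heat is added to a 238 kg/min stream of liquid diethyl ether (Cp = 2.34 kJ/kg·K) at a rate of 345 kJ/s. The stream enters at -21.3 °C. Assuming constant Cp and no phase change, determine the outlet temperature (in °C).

Q = 345 kJ/s = 20700 kJ/min
ΔT = Q/(ṁ·Cp) = 20700/(238×2.34) = 37.169 K
T_out = -21.3 + 37.169 = 15.869 °C

T_out = 15.9 °C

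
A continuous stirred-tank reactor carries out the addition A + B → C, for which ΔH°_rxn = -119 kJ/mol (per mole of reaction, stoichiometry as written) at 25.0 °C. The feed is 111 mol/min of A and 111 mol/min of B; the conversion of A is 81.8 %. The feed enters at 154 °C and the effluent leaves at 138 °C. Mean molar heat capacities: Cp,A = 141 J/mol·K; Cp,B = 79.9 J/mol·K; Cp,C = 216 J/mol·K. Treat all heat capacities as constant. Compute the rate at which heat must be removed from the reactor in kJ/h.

Q_out = 675000 kJ/h

Extent of reaction ξ = 0.818 × 111 = 90.798 mol/min
Reaction term: ξ·ΔH°_rxn = 90.798 × -119 = -10805 kJ/min
Sensible, feed 154→25 °C: -3163.1 kJ/min
Outlet flows (mol/min): A 20.202, B 20.202, C 90.798
Sensible, products 25→138 °C: 2720.5 kJ/min
Q = ΔH = -11248 kJ/min = -187.46 kW
Heat removed = 674850 kJ/h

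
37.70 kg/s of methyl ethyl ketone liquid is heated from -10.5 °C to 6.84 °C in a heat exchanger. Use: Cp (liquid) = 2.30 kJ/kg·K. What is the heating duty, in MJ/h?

Q = 5410 MJ/h

Q = ṁ·Cp·ΔT = 37.70 × 2.30 × (6.84 − -10.5) = 1503.6 kJ/s
Heating duty = 5412.8 MJ/h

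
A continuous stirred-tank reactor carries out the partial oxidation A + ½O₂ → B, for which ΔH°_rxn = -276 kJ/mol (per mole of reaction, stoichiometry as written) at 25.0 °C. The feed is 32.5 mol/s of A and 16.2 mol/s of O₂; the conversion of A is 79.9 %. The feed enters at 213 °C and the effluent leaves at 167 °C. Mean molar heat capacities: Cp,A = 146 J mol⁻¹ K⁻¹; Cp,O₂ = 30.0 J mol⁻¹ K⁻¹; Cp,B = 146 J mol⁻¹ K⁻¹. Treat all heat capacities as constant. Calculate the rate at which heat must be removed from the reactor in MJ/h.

Extent of reaction ξ = 0.799 × 32.5 = 25.968 mol/s
Reaction term: ξ·ΔH°_rxn = 25.968 × -276 = -7167 kJ/s
Sensible, feed 213→25 °C: -983.43 kJ/s
Outlet flows (mol/s): A 6.5325, O₂ 3.2162, B 25.968
Sensible, products 25→167 °C: 687.49 kJ/s
Q = ΔH = -7463 kJ/s = -7463 kW
Heat removed = 26867 MJ/h

Q_out = 26900 MJ/h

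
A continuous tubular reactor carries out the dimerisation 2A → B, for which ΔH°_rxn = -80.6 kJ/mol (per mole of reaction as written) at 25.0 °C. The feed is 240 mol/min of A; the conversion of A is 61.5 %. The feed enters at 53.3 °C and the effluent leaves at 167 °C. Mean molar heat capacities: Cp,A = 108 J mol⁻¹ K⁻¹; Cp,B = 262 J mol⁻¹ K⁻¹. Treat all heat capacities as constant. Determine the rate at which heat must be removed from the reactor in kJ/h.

Q_out = 151000 kJ/h

Extent of reaction ξ = 0.615 × 240 / 2 = 73.8 mol/min
Reaction term: ξ·ΔH°_rxn = 73.8 × -80.6 = -5948.3 kJ/min
Sensible, feed 53.3→25 °C: -733.54 kJ/min
Outlet flows (mol/min): A 92.4, B 73.8
Sensible, products 25→167 °C: 4162.7 kJ/min
Q = ΔH = -2519.1 kJ/min = -41.985 kW
Heat removed = 151150 kJ/h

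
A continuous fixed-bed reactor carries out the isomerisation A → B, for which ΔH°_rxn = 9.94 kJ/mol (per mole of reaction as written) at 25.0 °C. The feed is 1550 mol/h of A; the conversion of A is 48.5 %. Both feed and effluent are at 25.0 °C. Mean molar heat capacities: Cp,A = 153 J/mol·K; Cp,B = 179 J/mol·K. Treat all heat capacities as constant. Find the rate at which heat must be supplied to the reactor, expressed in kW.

Q_in = 2.08 kW

Extent of reaction ξ = 0.485 × 1550 = 751.75 mol/h
Reaction term: ξ·ΔH°_rxn = 751.75 × 9.94 = 7472.4 kJ/h
Q = ΔH = 7472.4 kJ/h = 2.0757 kW
Heat supplied = 2.0757 kW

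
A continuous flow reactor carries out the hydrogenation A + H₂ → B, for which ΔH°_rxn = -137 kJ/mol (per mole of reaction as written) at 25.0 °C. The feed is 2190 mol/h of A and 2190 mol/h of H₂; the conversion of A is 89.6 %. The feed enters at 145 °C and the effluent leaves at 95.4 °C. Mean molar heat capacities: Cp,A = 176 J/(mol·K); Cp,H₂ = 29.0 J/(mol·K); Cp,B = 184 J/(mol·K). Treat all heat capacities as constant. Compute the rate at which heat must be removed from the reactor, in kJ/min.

Q_out = 4900 kJ/min

Extent of reaction ξ = 0.896 × 2190 = 1962.2 mol/h
Reaction term: ξ·ΔH°_rxn = 1962.2 × -137 = -268830 kJ/h
Sensible, feed 145→25 °C: -53874 kJ/h
Outlet flows (mol/h): A 227.76, H₂ 227.76, B 1962.2
Sensible, products 25→95.4 °C: 28705 kJ/h
Q = ΔH = -294000 kJ/h = -81.665 kW
Heat removed = 4899.9 kJ/min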